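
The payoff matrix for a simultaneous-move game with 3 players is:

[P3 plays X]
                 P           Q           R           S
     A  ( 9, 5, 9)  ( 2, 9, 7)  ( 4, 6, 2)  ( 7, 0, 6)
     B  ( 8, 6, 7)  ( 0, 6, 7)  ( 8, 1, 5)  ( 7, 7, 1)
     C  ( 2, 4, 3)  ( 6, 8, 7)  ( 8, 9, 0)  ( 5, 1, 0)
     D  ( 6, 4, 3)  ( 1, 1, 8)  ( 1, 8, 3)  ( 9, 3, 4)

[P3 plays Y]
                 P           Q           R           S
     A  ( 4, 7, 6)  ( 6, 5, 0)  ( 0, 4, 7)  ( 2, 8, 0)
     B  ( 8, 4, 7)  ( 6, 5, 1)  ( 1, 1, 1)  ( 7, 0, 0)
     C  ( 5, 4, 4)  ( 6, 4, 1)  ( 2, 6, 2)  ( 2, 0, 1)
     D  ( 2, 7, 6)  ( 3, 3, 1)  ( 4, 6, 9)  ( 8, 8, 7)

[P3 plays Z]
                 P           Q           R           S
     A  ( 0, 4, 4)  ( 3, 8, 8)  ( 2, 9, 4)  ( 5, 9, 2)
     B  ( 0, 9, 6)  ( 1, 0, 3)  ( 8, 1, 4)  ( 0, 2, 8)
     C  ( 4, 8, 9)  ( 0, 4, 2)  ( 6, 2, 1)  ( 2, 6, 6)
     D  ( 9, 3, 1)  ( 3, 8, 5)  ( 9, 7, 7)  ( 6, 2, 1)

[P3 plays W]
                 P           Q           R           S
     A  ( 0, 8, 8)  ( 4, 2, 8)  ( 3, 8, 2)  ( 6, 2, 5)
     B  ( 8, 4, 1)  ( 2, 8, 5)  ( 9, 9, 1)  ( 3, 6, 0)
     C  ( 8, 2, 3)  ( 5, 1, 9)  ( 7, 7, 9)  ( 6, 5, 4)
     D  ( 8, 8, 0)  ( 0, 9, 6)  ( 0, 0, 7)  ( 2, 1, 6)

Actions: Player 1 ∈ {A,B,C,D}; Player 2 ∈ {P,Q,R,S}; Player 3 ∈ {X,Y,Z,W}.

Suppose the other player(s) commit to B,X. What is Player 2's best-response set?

P2 best: {S}

u_2(P vs B,X) = 6
u_2(Q vs B,X) = 6
u_2(R vs B,X) = 1
u_2(S vs B,X) = 7
max payoff 7 at {S}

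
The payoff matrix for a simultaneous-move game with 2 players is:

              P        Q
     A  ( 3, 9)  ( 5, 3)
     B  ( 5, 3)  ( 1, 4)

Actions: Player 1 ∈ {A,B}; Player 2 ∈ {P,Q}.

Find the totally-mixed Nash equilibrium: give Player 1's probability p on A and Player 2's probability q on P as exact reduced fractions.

p=1/7, q=2/3

P1 indiff ⇒ q·3+(1-q)·5 = q·5+(1-q)·1 ⇒ q(-2) = (1-q)(-4) ⇒ q = 2/3
P2 indiff ⇒ p·9+(1-p)·3 = p·3+(1-p)·4 ⇒ p(6) = (1-p)(1) ⇒ p = 1/7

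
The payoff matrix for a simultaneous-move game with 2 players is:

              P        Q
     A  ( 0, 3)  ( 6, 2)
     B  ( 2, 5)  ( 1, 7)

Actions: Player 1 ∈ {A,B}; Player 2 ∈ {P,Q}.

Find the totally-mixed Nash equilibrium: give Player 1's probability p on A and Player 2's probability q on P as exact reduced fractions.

P1 indiff ⇒ q·0+(1-q)·6 = q·2+(1-q)·1 ⇒ q(-2) = (1-q)(-5) ⇒ q = 5/7
P2 indiff ⇒ p·3+(1-p)·5 = p·2+(1-p)·7 ⇒ p(1) = (1-p)(2) ⇒ p = 2/3

p=2/3, q=5/7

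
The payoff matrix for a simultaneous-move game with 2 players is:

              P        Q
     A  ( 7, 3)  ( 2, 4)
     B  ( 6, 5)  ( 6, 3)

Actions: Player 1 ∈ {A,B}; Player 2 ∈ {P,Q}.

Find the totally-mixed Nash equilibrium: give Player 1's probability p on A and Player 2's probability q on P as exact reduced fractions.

p=2/3, q=4/5

P1 indiff ⇒ q·7+(1-q)·2 = q·6+(1-q)·6 ⇒ q(1) = (1-q)(4) ⇒ q = 4/5
P2 indiff ⇒ p·3+(1-p)·5 = p·4+(1-p)·3 ⇒ p(-1) = (1-p)(-2) ⇒ p = 2/3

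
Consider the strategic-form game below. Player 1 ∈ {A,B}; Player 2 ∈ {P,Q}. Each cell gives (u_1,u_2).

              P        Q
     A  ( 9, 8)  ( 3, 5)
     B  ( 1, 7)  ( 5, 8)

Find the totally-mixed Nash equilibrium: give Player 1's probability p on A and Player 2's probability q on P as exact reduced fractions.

P1 indiff ⇒ q·9+(1-q)·3 = q·1+(1-q)·5 ⇒ q(8) = (1-q)(2) ⇒ q = 1/5
P2 indiff ⇒ p·8+(1-p)·7 = p·5+(1-p)·8 ⇒ p(3) = (1-p)(1) ⇒ p = 1/4

P1 mixes 1/4 on A; P2 mixes 1/5 on P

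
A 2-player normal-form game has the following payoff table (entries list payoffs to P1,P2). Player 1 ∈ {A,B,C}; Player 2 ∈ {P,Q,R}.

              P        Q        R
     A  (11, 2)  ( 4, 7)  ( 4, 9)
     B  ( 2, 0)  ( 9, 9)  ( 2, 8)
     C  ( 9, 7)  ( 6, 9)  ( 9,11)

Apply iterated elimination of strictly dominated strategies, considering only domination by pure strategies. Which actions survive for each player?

P2 drop P (Q beats it: A:7>2 B:9>0 C:9>7)
P1 drop A (C beats it: Q:6>4 R:9>4)
P1→{B,C} P2→{Q,R}

IESDS → P1:{B,C} P2:{Q,R}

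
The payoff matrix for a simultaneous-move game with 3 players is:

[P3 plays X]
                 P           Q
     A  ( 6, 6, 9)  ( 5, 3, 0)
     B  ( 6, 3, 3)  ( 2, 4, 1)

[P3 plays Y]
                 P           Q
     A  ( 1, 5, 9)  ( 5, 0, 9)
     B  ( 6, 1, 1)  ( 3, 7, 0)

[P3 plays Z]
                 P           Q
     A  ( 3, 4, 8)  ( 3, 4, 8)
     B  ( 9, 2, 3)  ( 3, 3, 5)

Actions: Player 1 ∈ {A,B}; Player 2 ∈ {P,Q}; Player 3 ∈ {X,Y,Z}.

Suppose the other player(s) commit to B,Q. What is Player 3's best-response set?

argmax u_3 = {Z}

u_3(X vs B,Q) = 1
u_3(Y vs B,Q) = 0
u_3(Z vs B,Q) = 5
max payoff 5 at {Z}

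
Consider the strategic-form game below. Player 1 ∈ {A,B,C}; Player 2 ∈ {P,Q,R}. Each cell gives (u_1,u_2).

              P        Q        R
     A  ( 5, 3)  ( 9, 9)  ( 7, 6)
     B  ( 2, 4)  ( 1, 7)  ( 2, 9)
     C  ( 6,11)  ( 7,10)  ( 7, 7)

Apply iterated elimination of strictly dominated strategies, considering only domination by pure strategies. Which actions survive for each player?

Survivors P1:{A,C} P2:{P,Q}

P1 drop B (A beats it: P:5>2 Q:9>1 R:7>2)
P2 drop R (Q beats it: A:9>6 C:10>7)
P1→{A,C} P2→{P,Q}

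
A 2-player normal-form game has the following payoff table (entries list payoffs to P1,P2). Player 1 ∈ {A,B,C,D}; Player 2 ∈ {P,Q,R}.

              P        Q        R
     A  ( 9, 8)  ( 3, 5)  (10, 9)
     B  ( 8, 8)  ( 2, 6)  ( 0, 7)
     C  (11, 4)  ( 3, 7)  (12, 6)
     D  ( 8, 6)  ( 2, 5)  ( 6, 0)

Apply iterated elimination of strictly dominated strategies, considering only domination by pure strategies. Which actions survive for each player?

Survivors P1:{A,C} P2:{Q,R}

P1 drop B (A beats it: P:9>8 Q:3>2 R:10>0)
P1 drop D (A beats it: P:9>8 Q:3>2 R:10>6)
P2 drop P (R beats it: A:9>8 C:6>4)
P1→{A,C} P2→{Q,R}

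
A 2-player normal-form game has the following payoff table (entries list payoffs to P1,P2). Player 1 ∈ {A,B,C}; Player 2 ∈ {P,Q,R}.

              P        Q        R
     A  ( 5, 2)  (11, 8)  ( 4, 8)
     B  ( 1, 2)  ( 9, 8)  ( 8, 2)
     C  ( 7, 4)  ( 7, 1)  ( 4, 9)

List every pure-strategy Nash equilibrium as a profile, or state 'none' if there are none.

(A,P): not NE [P1→C gives 7>5; P2→R gives 8>2]
(A,Q): NE
(A,R): not NE [P1→B gives 8>4]
(B,P): not NE [P1→C gives 7>1; P2→Q gives 8>2]
(B,Q): not NE [P1→A gives 11>9]
(B,R): not NE [P2→Q gives 8>2]
(C,P): not NE [P2→R gives 9>4]
(C,Q): not NE [P1→A gives 11>7; P2→R gives 9>1]
(C,R): not NE [P1→B gives 8>4]

PSNE = {(A,Q)}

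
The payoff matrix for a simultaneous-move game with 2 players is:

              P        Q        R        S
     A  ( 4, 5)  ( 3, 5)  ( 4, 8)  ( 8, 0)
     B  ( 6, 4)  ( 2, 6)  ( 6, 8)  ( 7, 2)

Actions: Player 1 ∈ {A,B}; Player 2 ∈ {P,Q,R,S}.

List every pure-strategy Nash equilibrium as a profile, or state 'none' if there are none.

(A,P): not NE [P1→B gives 6>4; P2→R gives 8>5]
(A,Q): not NE [P2→R gives 8>5]
(A,R): not NE [P1→B gives 6>4]
(A,S): not NE [P2→R gives 8>0]
(B,P): not NE [P2→R gives 8>4]
(B,Q): not NE [P1→A gives 3>2; P2→R gives 8>6]
(B,R): NE
(B,S): not NE [P1→A gives 8>7; P2→R gives 8>2]

PSNE = {(B,R)}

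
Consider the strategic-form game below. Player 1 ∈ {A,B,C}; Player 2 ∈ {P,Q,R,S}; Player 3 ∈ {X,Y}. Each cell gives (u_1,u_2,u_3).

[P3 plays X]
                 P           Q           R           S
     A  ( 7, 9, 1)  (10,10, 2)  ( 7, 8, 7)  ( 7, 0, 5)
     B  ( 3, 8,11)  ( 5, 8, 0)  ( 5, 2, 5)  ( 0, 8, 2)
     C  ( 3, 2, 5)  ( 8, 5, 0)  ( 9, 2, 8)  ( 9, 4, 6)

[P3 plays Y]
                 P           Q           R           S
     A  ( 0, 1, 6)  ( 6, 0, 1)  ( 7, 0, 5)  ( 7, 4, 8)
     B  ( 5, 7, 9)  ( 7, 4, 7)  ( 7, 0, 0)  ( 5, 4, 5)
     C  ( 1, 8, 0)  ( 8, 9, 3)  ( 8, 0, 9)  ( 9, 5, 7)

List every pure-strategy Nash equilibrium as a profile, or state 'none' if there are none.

(A,P,X): not NE [P2→Q gives 10>9; P3→Y gives 6>1]
(A,P,Y): not NE [P1→B gives 5>0; P2→S gives 4>1]
(A,Q,X): NE
(A,Q,Y): not NE [P1→C gives 8>6; P2→S gives 4>0; P3→X gives 2>1]
(A,R,X): not NE [P1→C gives 9>7; P2→Q gives 10>8]
(A,R,Y): not NE [P1→C gives 8>7; P2→S gives 4>0; P3→X gives 7>5]
(A,S,X): not NE [P1→C gives 9>7; P2→Q gives 10>0; P3→Y gives 8>5]
(A,S,Y): not NE [P1→C gives 9>7]
(B,P,X): not NE [P1→A gives 7>3]
(B,P,Y): not NE [P3→X gives 11>9]
(B,Q,X): not NE [P1→A gives 10>5; P3→Y gives 7>0]
(B,Q,Y): not NE [P1→C gives 8>7; P2→P gives 7>4]
(B,R,X): not NE [P1→C gives 9>5; P2→S gives 8>2]
(B,R,Y): not NE [P1→C gives 8>7; P2→P gives 7>0; P3→X gives 5>0]
(B,S,X): not NE [P1→C gives 9>0; P3→Y gives 5>2]
(B,S,Y): not NE [P1→C gives 9>5; P2→P gives 7>4]
(C,P,X): not NE [P1→A gives 7>3; P2→Q gives 5>2]
(C,P,Y): not NE [P1→B gives 5>1; P2→Q gives 9>8; P3→X gives 5>0]
(C,Q,X): not NE [P1→A gives 10>8; P3→Y gives 3>0]
(C,Q,Y): NE
(C,R,X): not NE [P2→Q gives 5>2; P3→Y gives 9>8]
(C,R,Y): not NE [P2→Q gives 9>0]
(C,S,X): not NE [P2→Q gives 5>4; P3→Y gives 7>6]
(C,S,Y): not NE [P2→Q gives 9>5]

NE set: (A,Q,X), (C,Q,Y)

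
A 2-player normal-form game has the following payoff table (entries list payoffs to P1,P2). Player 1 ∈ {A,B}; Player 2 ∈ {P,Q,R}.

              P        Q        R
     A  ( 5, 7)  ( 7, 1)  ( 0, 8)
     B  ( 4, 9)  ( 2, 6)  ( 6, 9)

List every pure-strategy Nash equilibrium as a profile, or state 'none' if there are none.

(A,P): not NE [P2→R gives 8>7]
(A,Q): not NE [P2→R gives 8>1]
(A,R): not NE [P1→B gives 6>0]
(B,P): not NE [P1→A gives 5>4]
(B,Q): not NE [P1→A gives 7>2; P2→R gives 9>6]
(B,R): NE

Nash profiles: (B,R)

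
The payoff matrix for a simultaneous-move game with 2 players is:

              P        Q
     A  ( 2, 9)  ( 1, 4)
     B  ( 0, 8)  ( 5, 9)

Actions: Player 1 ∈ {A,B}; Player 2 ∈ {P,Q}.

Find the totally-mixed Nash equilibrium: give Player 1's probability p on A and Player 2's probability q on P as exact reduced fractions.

(p,q) = (1/6, 2/3)

P1 indiff ⇒ q·2+(1-q)·1 = q·0+(1-q)·5 ⇒ q(2) = (1-q)(4) ⇒ q = 2/3
P2 indiff ⇒ p·9+(1-p)·8 = p·4+(1-p)·9 ⇒ p(5) = (1-p)(1) ⇒ p = 1/6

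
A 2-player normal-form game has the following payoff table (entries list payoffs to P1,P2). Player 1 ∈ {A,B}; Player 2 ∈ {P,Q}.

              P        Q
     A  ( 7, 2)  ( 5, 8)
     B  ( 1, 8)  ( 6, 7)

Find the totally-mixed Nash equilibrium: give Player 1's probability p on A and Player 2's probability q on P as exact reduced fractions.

P1 indiff ⇒ q·7+(1-q)·5 = q·1+(1-q)·6 ⇒ q(6) = (1-q)(1) ⇒ q = 1/7
P2 indiff ⇒ p·2+(1-p)·8 = p·8+(1-p)·7 ⇒ p(-6) = (1-p)(-1) ⇒ p = 1/7

P1 mixes 1/7 on A; P2 mixes 1/7 on P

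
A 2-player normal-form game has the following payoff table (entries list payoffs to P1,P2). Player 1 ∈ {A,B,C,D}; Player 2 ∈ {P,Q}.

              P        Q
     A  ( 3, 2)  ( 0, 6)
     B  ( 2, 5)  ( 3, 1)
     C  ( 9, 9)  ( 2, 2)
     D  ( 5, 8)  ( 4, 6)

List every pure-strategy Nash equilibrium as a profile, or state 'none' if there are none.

(A,P): not NE [P1→C gives 9>3; P2→Q gives 6>2]
(A,Q): not NE [P1→D gives 4>0]
(B,P): not NE [P1→C gives 9>2]
(B,Q): not NE [P1→D gives 4>3; P2→P gives 5>1]
(C,P): NE
(C,Q): not NE [P1→D gives 4>2; P2→P gives 9>2]
(D,P): not NE [P1→C gives 9>5]
(D,Q): not NE [P2→P gives 8>6]

Nash profiles: (C,P)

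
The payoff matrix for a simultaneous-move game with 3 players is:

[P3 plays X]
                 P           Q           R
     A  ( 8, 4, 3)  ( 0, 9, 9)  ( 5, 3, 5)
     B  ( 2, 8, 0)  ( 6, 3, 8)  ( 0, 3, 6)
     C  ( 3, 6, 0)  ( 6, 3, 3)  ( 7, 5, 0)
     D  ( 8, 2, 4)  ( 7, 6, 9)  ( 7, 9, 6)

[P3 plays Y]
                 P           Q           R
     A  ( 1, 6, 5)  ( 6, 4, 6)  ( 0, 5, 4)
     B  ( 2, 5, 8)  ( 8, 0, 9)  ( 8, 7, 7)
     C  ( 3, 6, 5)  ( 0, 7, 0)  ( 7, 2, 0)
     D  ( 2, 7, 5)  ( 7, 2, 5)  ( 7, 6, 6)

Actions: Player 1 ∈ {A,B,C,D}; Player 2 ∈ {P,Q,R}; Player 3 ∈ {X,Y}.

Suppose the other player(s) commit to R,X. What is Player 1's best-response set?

u_1(A vs R,X) = 5
u_1(B vs R,X) = 0
u_1(C vs R,X) = 7
u_1(D vs R,X) = 7
max payoff 7 at {C,D}

BR_1 = {C,D}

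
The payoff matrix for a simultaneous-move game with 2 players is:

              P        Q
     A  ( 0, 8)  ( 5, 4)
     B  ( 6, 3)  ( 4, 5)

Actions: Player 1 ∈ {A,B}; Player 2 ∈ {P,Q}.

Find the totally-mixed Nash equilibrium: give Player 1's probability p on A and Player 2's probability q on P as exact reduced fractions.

p=1/3, q=1/7

P1 indiff ⇒ q·0+(1-q)·5 = q·6+(1-q)·4 ⇒ q(-6) = (1-q)(-1) ⇒ q = 1/7
P2 indiff ⇒ p·8+(1-p)·3 = p·4+(1-p)·5 ⇒ p(4) = (1-p)(2) ⇒ p = 1/3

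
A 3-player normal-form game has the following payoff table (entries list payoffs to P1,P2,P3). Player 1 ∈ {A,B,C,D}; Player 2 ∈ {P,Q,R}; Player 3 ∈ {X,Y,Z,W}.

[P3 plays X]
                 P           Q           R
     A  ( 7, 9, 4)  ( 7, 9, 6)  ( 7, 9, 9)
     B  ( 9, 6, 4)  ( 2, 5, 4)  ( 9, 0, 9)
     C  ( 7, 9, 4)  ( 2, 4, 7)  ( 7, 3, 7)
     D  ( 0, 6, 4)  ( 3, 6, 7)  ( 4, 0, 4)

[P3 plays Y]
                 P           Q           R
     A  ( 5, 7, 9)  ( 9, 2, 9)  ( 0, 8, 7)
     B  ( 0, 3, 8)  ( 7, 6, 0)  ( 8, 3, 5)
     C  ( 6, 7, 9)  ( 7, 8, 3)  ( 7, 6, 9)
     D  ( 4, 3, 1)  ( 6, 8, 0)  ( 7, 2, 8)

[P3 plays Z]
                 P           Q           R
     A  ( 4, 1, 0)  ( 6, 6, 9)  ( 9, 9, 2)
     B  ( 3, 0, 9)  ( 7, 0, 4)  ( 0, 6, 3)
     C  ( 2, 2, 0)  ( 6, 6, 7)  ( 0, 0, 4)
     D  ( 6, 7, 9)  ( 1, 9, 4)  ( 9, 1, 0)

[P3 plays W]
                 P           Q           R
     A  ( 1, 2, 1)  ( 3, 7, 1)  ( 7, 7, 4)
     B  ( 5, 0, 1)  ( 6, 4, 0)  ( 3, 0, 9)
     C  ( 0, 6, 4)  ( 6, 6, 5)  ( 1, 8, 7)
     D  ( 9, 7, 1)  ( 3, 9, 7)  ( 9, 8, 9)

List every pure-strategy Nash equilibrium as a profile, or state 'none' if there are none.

(A,P,X): not NE [P1→B gives 9>7; P3→Y gives 9>4]
(A,P,Y): not NE [P1→C gives 6>5; P2→R gives 8>7]
(A,P,Z): not NE [P1→D gives 6>4; P2→R gives 9>1; P3→Y gives 9>0]
(A,P,W): not NE [P1→D gives 9>1; P2→R gives 7>2; P3→Y gives 9>1]
(A,Q,X): not NE [P3→Z gives 9>6]
(A,Q,Y): not NE [P2→R gives 8>2]
(A,Q,Z): not NE [P1→B gives 7>6; P2→R gives 9>6]
(A,Q,W): not NE [P1→C gives 6>3; P3→Z gives 9>1]
(A,R,X): not NE [P1→B gives 9>7]
(A,R,Y): not NE [P1→B gives 8>0; P3→X gives 9>7]
(A,R,Z): not NE [P3→X gives 9>2]
(A,R,W): not NE [P1→D gives 9>7; P3→X gives 9>4]
(B,P,X): not NE [P3→Z gives 9>4]
(B,P,Y): not NE [P1→C gives 6>0; P2→Q gives 6>3; P3→Z gives 9>8]
(B,P,Z): not NE [P1→D gives 6>3; P2→R gives 6>0]
(B,P,W): not NE [P1→D gives 9>5; P2→Q gives 4>0; P3→Z gives 9>1]
(B,Q,X): not NE [P1→A gives 7>2; P2→P gives 6>5]
(B,Q,Y): not NE [P1→A gives 9>7; P3→Z gives 4>0]
(B,Q,Z): not NE [P2→R gives 6>0]
(B,Q,W): not NE [P3→Z gives 4>0]
(B,R,X): not NE [P2→P gives 6>0]
(B,R,Y): not NE [P2→Q gives 6>3; P3→W gives 9>5]
(B,R,Z): not NE [P1→D gives 9>0; P3→W gives 9>3]
(B,R,W): not NE [P1→D gives 9>3; P2→Q gives 4>0]
(C,P,X): not NE [P1→B gives 9>7; P3→Y gives 9>4]
(C,P,Y): not NE [P2→Q gives 8>7]
(C,P,Z): not NE [P1→D gives 6>2; P2→Q gives 6>2; P3→Y gives 9>0]
(C,P,W): not NE [P1→D gives 9>0; P2→R gives 8>6; P3→Y gives 9>4]
(C,Q,X): not NE [P1→A gives 7>2; P2→P gives 9>4]
(C,Q,Y): not NE [P1→A gives 9>7; P3→Z gives 7>3]
(C,Q,Z): not NE [P1→B gives 7>6]
(C,Q,W): not NE [P2→R gives 8>6; P3→Z gives 7>5]
(C,R,X): not NE [P1→B gives 9>7; P2→P gives 9>3; P3→Y gives 9>7]
(C,R,Y): not NE [P1→B gives 8>7; P2→Q gives 8>6]
(C,R,Z): not NE [P1→D gives 9>0; P2→Q gives 6>0; P3→Y gives 9>4]
(C,R,W): not NE [P1→D gives 9>1; P3→Y gives 9>7]
(D,P,X): not NE [P1→B gives 9>0; P3→Z gives 9>4]
(D,P,Y): not NE [P1→C gives 6>4; P2→Q gives 8>3; P3→Z gives 9>1]
(D,P,Z): not NE [P2→Q gives 9>7]
(D,P,W): not NE [P2→Q gives 9>7; P3→Z gives 9>1]
(D,Q,X): not NE [P1→A gives 7>3]
(D,Q,Y): not NE [P1→A gives 9>6; P3→W gives 7>0]
(D,Q,Z): not NE [P1→B gives 7>1; P3→W gives 7>4]
(D,Q,W): not NE [P1→C gives 6>3]
(D,R,X): not NE [P1→B gives 9>4; P2→Q gives 6>0; P3→W gives 9>4]
(D,R,Y): not NE [P1→B gives 8>7; P2→Q gives 8>2; P3→W gives 9>8]
(D,R,Z): not NE [P2→Q gives 9>1; P3→W gives 9>0]
(D,R,W): not NE [P2→Q gives 9>8]

No pure NE.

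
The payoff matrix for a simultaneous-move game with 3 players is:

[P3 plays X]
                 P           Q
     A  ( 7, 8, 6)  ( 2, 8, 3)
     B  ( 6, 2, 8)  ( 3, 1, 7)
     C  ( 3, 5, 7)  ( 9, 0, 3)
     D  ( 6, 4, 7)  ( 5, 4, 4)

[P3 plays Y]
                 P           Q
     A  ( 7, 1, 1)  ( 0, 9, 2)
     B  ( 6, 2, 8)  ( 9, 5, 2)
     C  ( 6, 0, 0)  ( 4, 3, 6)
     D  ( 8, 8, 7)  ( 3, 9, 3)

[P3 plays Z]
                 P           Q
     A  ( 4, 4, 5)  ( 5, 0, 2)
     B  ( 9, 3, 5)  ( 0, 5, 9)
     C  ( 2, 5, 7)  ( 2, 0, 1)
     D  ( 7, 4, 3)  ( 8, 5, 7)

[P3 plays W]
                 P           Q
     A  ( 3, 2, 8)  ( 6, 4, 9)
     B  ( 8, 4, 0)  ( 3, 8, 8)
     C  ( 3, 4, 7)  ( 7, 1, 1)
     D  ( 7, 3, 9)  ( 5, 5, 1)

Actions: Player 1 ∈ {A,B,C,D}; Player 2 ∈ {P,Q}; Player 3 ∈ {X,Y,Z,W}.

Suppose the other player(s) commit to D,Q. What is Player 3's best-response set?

argmax u_3 = {Z}

u_3(X vs D,Q) = 4
u_3(Y vs D,Q) = 3
u_3(Z vs D,Q) = 7
u_3(W vs D,Q) = 1
max payoff 7 at {Z}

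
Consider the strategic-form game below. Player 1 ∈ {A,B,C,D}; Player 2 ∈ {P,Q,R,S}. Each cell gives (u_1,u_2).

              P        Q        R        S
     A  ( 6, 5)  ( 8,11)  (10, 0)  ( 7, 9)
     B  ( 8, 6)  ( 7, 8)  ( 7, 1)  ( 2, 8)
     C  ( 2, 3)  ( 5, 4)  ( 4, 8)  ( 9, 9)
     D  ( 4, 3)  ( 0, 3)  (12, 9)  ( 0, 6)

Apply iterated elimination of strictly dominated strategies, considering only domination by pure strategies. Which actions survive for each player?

Remaining: P1:{A,C,D} P2:{Q,R,S}

P2 drop P (S beats it: A:9>5 B:8>6 C:9>3 D:6>3)
P1 drop B (A beats it: Q:8>7 R:10>7 S:7>2)
P1→{A,C,D} P2→{Q,R,S}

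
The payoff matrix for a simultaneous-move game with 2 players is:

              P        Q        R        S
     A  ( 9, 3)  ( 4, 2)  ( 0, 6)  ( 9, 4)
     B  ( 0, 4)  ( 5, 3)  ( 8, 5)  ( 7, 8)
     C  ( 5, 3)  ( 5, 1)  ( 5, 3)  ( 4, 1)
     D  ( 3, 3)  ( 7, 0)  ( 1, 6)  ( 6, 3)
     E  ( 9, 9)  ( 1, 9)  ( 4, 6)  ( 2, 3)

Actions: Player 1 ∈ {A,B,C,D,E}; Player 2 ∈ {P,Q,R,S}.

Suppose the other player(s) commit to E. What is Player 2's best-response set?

u_2(P vs E) = 9
u_2(Q vs E) = 9
u_2(R vs E) = 6
u_2(S vs E) = 3
max payoff 9 at {P,Q}

argmax u_2 = {P,Q}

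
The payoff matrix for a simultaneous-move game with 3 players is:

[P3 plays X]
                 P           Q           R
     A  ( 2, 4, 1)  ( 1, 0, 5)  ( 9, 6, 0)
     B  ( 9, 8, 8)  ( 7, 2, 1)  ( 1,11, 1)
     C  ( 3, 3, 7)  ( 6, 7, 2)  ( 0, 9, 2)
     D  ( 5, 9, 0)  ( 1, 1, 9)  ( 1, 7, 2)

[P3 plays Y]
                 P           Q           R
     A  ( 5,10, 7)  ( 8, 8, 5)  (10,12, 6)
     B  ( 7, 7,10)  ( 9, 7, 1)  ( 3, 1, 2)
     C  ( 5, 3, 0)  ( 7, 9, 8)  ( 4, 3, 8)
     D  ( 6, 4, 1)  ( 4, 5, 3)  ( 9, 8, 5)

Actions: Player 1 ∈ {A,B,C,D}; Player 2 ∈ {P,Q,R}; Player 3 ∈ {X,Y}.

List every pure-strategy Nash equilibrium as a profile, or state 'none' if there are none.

(A,P,X): not NE [P1→B gives 9>2; P2→R gives 6>4; P3→Y gives 7>1]
(A,P,Y): not NE [P1→B gives 7>5; P2→R gives 12>10]
(A,Q,X): not NE [P1→B gives 7>1; P2→R gives 6>0]
(A,Q,Y): not NE [P1→B gives 9>8; P2→R gives 12>8]
(A,R,X): not NE [P3→Y gives 6>0]
(A,R,Y): NE
(B,P,X): not NE [P2→R gives 11>8; P3→Y gives 10>8]
(B,P,Y): NE
(B,Q,X): not NE [P2→R gives 11>2]
(B,Q,Y): NE
(B,R,X): not NE [P1→A gives 9>1; P3→Y gives 2>1]
(B,R,Y): not NE [P1→A gives 10>3; P2→Q gives 7>1]
(C,P,X): not NE [P1→B gives 9>3; P2→R gives 9>3]
(C,P,Y): not NE [P1→B gives 7>5; P2→Q gives 9>3; P3→X gives 7>0]
(C,Q,X): not NE [P1→B gives 7>6; P2→R gives 9>7; P3→Y gives 8>2]
(C,Q,Y): not NE [P1→B gives 9>7]
(C,R,X): not NE [P1→A gives 9>0; P3→Y gives 8>2]
(C,R,Y): not NE [P1→A gives 10>4; P2→Q gives 9>3]
(D,P,X): not NE [P1→B gives 9>5; P3→Y gives 1>0]
(D,P,Y): not NE [P1→B gives 7>6; P2→R gives 8>4]
(D,Q,X): not NE [P1→B gives 7>1; P2→P gives 9>1]
(D,Q,Y): not NE [P1→B gives 9>4; P2→R gives 8>5; P3→X gives 9>3]
(D,R,X): not NE [P1→A gives 9>1; P2→P gives 9>7; P3→Y gives 5>2]
(D,R,Y): not NE [P1→A gives 10>9]

NE set: (A,R,Y), (B,P,Y), (B,Q,Y)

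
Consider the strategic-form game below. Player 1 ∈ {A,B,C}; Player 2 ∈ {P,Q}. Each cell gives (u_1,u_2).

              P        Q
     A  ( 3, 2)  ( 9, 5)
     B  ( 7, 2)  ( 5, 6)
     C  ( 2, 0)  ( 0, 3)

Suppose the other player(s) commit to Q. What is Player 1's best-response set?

u_1(A vs Q) = 9
u_1(B vs Q) = 5
u_1(C vs Q) = 0
max payoff 9 at {A}

P1 best: {A}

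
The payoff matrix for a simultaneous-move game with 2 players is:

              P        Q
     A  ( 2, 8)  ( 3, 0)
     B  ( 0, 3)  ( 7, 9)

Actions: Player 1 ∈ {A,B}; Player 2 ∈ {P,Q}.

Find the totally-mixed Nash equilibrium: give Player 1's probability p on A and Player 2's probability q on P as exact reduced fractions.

P1 indiff ⇒ q·2+(1-q)·3 = q·0+(1-q)·7 ⇒ q(2) = (1-q)(4) ⇒ q = 2/3
P2 indiff ⇒ p·8+(1-p)·3 = p·0+(1-p)·9 ⇒ p(8) = (1-p)(6) ⇒ p = 3/7

p=3/7, q=2/3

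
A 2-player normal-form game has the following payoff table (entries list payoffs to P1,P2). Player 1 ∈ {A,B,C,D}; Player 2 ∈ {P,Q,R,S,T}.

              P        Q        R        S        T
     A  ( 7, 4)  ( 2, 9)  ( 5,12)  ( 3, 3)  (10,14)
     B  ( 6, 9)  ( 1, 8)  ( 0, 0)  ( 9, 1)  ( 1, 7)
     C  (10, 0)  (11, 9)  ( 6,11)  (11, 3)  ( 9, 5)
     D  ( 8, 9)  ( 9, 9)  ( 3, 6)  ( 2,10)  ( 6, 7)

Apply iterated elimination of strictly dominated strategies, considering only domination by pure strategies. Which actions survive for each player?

P1 drop B (C beats it: P:10>6 Q:11>1 R:6>0 S:11>9 T:9>1)
P1 drop D (C beats it: P:10>8 Q:11>9 R:6>3 S:11>2 T:9>6)
P2 drop P (Q beats it: A:9>4 C:9>0)
P2 drop Q (R beats it: A:12>9 C:11>9)
P2 drop S (R beats it: A:12>3 C:11>3)
P1→{A,C} P2→{R,T}

IESDS → P1:{A,C} P2:{R,T}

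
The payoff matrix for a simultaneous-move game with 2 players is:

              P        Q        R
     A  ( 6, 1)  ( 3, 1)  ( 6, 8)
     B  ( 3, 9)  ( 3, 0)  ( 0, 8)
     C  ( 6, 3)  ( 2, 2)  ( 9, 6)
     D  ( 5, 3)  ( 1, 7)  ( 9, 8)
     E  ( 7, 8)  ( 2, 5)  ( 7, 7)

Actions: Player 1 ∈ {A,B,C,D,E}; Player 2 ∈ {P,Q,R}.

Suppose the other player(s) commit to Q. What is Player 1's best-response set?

u_1(A vs Q) = 3
u_1(B vs Q) = 3
u_1(C vs Q) = 2
u_1(D vs Q) = 1
u_1(E vs Q) = 2
max payoff 3 at {A,B}

argmax u_1 = {A,B}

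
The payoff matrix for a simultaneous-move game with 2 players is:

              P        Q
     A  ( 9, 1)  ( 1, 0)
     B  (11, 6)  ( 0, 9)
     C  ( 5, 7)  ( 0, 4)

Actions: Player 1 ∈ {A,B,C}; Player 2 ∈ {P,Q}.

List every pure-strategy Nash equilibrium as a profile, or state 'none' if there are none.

No pure NE.

(A,P): not NE [P1→B gives 11>9]
(A,Q): not NE [P2→P gives 1>0]
(B,P): not NE [P2→Q gives 9>6]
(B,Q): not NE [P1→A gives 1>0]
(C,P): not NE [P1→B gives 11>5]
(C,Q): not NE [P1→A gives 1>0; P2→P gives 7>4]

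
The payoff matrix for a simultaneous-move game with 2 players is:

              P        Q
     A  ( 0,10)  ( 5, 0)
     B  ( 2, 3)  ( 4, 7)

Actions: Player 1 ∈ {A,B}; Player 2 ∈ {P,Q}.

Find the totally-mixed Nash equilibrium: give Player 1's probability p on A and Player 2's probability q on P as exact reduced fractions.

P1 indiff ⇒ q·0+(1-q)·5 = q·2+(1-q)·4 ⇒ q(-2) = (1-q)(-1) ⇒ q = 1/3
P2 indiff ⇒ p·10+(1-p)·3 = p·0+(1-p)·7 ⇒ p(10) = (1-p)(4) ⇒ p = 2/7

(p,q) = (2/7, 1/3)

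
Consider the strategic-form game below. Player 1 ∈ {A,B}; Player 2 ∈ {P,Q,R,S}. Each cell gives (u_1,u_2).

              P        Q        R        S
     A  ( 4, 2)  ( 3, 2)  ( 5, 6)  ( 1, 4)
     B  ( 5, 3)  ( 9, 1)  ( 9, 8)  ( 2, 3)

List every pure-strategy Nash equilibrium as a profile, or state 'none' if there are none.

PSNE = {(B,R)}

(A,P): not NE [P1→B gives 5>4; P2→R gives 6>2]
(A,Q): not NE [P1→B gives 9>3; P2→R gives 6>2]
(A,R): not NE [P1→B gives 9>5]
(A,S): not NE [P1→B gives 2>1; P2→R gives 6>4]
(B,P): not NE [P2→R gives 8>3]
(B,Q): not NE [P2→R gives 8>1]
(B,R): NE
(B,S): not NE [P2→R gives 8>3]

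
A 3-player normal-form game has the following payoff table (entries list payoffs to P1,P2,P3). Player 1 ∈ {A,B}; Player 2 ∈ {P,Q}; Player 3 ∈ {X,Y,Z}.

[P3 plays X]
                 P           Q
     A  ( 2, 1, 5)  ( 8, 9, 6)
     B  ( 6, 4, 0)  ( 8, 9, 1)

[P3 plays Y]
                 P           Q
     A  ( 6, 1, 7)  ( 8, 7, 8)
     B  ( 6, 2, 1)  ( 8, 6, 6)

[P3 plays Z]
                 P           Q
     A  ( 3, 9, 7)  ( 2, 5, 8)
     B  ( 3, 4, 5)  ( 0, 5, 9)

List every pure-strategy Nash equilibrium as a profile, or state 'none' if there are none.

(A,P,X): not NE [P1→B gives 6>2; P2→Q gives 9>1; P3→Z gives 7>5]
(A,P,Y): not NE [P2→Q gives 7>1]
(A,P,Z): NE
(A,Q,X): not NE [P3→Z gives 8>6]
(A,Q,Y): NE
(A,Q,Z): not NE [P2→P gives 9>5]
(B,P,X): not NE [P2→Q gives 9>4; P3→Z gives 5>0]
(B,P,Y): not NE [P2→Q gives 6>2; P3→Z gives 5>1]
(B,P,Z): not NE [P2→Q gives 5>4]
(B,Q,X): not NE [P3→Z gives 9>1]
(B,Q,Y): not NE [P3→Z gives 9>6]
(B,Q,Z): not NE [P1→A gives 2>0]

NE set: (A,P,Z), (A,Q,Y)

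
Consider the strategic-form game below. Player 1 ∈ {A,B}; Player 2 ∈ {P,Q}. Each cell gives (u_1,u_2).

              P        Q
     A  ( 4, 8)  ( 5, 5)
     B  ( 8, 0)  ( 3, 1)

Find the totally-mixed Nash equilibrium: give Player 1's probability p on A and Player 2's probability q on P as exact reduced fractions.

P1 indiff ⇒ q·4+(1-q)·5 = q·8+(1-q)·3 ⇒ q(-4) = (1-q)(-2) ⇒ q = 1/3
P2 indiff ⇒ p·8+(1-p)·0 = p·5+(1-p)·1 ⇒ p(3) = (1-p)(1) ⇒ p = 1/4

P1 mixes 1/4 on A; P2 mixes 1/3 on P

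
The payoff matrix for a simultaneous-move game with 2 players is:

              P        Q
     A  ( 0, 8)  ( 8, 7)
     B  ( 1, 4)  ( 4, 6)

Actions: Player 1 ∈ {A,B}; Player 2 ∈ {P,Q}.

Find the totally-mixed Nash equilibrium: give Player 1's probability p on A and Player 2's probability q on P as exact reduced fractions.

P1 indiff ⇒ q·0+(1-q)·8 = q·1+(1-q)·4 ⇒ q(-1) = (1-q)(-4) ⇒ q = 4/5
P2 indiff ⇒ p·8+(1-p)·4 = p·7+(1-p)·6 ⇒ p(1) = (1-p)(2) ⇒ p = 2/3

p=2/3, q=4/5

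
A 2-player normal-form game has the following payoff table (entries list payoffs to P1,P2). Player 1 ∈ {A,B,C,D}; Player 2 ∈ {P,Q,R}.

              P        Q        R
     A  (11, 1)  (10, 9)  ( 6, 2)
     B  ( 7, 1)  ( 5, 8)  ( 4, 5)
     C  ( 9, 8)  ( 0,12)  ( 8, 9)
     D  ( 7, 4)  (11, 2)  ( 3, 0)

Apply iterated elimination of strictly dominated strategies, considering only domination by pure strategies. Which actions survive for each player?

P1 drop B (A beats it: P:11>7 Q:10>5 R:6>4)
P2 drop R (Q beats it: A:9>2 C:12>9 D:2>0)
P1 drop C (A beats it: P:11>9 Q:10>0)
P1→{A,D} P2→{P,Q}

IESDS → P1:{A,D} P2:{P,Q}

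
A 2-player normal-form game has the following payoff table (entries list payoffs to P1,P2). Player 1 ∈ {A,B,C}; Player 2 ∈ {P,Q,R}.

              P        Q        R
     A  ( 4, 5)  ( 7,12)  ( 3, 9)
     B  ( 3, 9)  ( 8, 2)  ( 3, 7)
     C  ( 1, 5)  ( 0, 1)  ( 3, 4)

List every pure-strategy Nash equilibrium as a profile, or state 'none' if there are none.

Equilibria: none

(A,P): not NE [P2→Q gives 12>5]
(A,Q): not NE [P1→B gives 8>7]
(A,R): not NE [P2→Q gives 12>9]
(B,P): not NE [P1→A gives 4>3]
(B,Q): not NE [P2→P gives 9>2]
(B,R): not NE [P2→P gives 9>7]
(C,P): not NE [P1→A gives 4>1]
(C,Q): not NE [P1→B gives 8>0; P2→P gives 5>1]
(C,R): not NE [P2→P gives 5>4]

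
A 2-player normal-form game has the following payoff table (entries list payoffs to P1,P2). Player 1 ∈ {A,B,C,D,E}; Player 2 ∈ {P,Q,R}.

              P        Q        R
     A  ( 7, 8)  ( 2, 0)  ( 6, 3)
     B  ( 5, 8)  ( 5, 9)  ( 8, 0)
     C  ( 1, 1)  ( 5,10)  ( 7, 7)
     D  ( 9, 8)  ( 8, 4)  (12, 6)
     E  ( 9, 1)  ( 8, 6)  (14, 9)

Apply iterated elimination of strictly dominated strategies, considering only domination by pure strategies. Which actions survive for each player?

Survivors P1:{D,E} P2:{P,R}

P1 drop A (D beats it: P:9>7 Q:8>2 R:12>6)
P1 drop B (D beats it: P:9>5 Q:8>5 R:12>8)
P1 drop C (D beats it: P:9>1 Q:8>5 R:12>7)
P2 drop Q (R beats it: D:6>4 E:9>6)
P1→{D,E} P2→{P,R}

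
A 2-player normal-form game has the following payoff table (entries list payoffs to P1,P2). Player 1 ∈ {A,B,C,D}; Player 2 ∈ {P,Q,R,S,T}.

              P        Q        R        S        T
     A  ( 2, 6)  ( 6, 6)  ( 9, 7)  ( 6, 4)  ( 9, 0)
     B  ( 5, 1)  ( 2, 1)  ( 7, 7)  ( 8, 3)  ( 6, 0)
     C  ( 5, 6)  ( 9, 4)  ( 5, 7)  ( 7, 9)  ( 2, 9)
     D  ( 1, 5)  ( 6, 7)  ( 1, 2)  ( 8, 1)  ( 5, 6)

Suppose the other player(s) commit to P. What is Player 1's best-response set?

BR_1 = {B,C}

u_1(A vs P) = 2
u_1(B vs P) = 5
u_1(C vs P) = 5
u_1(D vs P) = 1
max payoff 5 at {B,C}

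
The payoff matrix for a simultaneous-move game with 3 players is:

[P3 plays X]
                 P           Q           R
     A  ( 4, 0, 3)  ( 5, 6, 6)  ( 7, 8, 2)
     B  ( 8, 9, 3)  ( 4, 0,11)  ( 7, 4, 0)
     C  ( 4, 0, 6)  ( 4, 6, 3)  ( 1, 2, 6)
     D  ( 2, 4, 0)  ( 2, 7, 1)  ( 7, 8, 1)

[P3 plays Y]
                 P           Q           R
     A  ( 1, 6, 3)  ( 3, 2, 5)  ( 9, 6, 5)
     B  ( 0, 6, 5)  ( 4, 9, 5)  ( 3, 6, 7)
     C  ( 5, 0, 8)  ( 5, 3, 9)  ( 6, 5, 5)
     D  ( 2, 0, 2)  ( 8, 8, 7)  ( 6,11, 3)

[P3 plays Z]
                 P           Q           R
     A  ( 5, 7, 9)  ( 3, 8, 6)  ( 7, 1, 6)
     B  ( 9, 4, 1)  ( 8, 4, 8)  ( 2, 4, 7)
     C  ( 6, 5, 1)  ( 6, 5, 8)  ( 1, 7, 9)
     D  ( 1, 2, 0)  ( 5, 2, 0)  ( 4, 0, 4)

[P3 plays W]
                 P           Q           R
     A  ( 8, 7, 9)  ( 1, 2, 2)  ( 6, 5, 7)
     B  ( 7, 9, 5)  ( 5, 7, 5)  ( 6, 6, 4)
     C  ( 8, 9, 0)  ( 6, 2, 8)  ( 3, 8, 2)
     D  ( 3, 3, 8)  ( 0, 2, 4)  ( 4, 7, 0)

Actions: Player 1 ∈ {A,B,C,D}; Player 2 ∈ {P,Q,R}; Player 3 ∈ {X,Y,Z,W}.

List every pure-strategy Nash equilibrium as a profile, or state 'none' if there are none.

(A,P,X): not NE [P1→B gives 8>4; P2→R gives 8>0; P3→W gives 9>3]
(A,P,Y): not NE [P1→C gives 5>1; P3→W gives 9>3]
(A,P,Z): not NE [P1→B gives 9>5; P2→Q gives 8>7]
(A,P,W): NE
(A,Q,X): not NE [P2→R gives 8>6]
(A,Q,Y): not NE [P1→D gives 8>3; P2→R gives 6>2; P3→Z gives 6>5]
(A,Q,Z): not NE [P1→B gives 8>3]
(A,Q,W): not NE [P1→C gives 6>1; P2→P gives 7>2; P3→Z gives 6>2]
(A,R,X): not NE [P3→W gives 7>2]
(A,R,Y): not NE [P3→W gives 7>5]
(A,R,Z): not NE [P2→Q gives 8>1; P3→W gives 7>6]
(A,R,W): not NE [P2→P gives 7>5]
(B,P,X): not NE [P3→W gives 5>3]
(B,P,Y): not NE [P1→C gives 5>0; P2→Q gives 9>6]
(B,P,Z): not NE [P3→W gives 5>1]
(B,P,W): not NE [P1→C gives 8>7]
(B,Q,X): not NE [P1→A gives 5>4; P2→P gives 9>0]
(B,Q,Y): not NE [P1→D gives 8>4; P3→X gives 11>5]
(B,Q,Z): not NE [P3→X gives 11>8]
(B,Q,W): not NE [P1→C gives 6>5; P2→P gives 9>7; P3→X gives 11>5]
(B,R,X): not NE [P2→P gives 9>4; P3→Z gives 7>0]
(B,R,Y): not NE [P1→A gives 9>3; P2→Q gives 9>6]
(B,R,Z): not NE [P1→A gives 7>2]
(B,R,W): not NE [P2→P gives 9>6; P3→Z gives 7>4]
(C,P,X): not NE [P1→B gives 8>4; P2→Q gives 6>0; P3→Y gives 8>6]
(C,P,Y): not NE [P2→R gives 5>0]
(C,P,Z): not NE [P1→B gives 9>6; P2→R gives 7>5; P3→Y gives 8>1]
(C,P,W): not NE [P3→Y gives 8>0]
(C,Q,X): not NE [P1→A gives 5>4; P3→Y gives 9>3]
(C,Q,Y): not NE [P1→D gives 8>5; P2→R gives 5>3]
(C,Q,Z): not NE [P1→B gives 8>6; P2→R gives 7>5; P3→Y gives 9>8]
(C,Q,W): not NE [P2→P gives 9>2; P3→Y gives 9>8]
(C,R,X): not NE [P1→D gives 7>1; P2→Q gives 6>2; P3→Z gives 9>6]
(C,R,Y): not NE [P1→A gives 9>6; P3→Z gives 9>5]
(C,R,Z): not NE [P1→A gives 7>1]
(C,R,W): not NE [P1→B gives 6>3; P2→P gives 9>8; P3→Z gives 9>2]
(D,P,X): not NE [P1→B gives 8>2; P2→R gives 8>4; P3→W gives 8>0]
(D,P,Y): not NE [P1→C gives 5>2; P2→R gives 11>0; P3→W gives 8>2]
(D,P,Z): not NE [P1→B gives 9>1; P3→W gives 8>0]
(D,P,W): not NE [P1→C gives 8>3; P2→R gives 7>3]
(D,Q,X): not NE [P1→A gives 5>2; P2→R gives 8>7; P3→Y gives 7>1]
(D,Q,Y): not NE [P2→R gives 11>8]
(D,Q,Z): not NE [P1→B gives 8>5; P3→Y gives 7>0]
(D,Q,W): not NE [P1→C gives 6>0; P2→R gives 7>2; P3→Y gives 7>4]
(D,R,X): not NE [P3→Z gives 4>1]
(D,R,Y): not NE [P1→A gives 9>6; P3→Z gives 4>3]
(D,R,Z): not NE [P1→A gives 7>4; P2→Q gives 2>0]
(D,R,W): not NE [P1→B gives 6>4; P3→Z gives 4>0]

NE set: (A,P,W)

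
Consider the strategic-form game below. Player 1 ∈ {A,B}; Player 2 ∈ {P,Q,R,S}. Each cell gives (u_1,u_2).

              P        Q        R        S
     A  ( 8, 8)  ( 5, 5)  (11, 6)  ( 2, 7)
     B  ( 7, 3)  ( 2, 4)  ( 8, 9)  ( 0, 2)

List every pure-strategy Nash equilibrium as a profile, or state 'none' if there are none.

NE set: (A,P)

(A,P): NE
(A,Q): not NE [P2→P gives 8>5]
(A,R): not NE [P2→P gives 8>6]
(A,S): not NE [P2→P gives 8>7]
(B,P): not NE [P1→A gives 8>7; P2→R gives 9>3]
(B,Q): not NE [P1→A gives 5>2; P2→R gives 9>4]
(B,R): not NE [P1→A gives 11>8]
(B,S): not NE [P1→A gives 2>0; P2→R gives 9>2]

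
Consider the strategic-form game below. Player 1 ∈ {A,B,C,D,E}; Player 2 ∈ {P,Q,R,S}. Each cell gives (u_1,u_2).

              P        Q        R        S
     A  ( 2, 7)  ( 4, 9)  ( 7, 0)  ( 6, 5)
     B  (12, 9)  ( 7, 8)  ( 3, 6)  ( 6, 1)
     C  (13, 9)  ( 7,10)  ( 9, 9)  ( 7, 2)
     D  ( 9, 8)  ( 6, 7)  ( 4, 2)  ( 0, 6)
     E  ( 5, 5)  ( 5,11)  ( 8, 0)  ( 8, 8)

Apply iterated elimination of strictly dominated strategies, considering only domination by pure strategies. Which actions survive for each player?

Remaining: P1:{B,C} P2:{P,Q}

P1 drop A (C beats it: P:13>2 Q:7>4 R:9>7 S:7>6)
P1 drop D (C beats it: P:13>9 Q:7>6 R:9>4 S:7>0)
P2 drop R (Q beats it: B:8>6 C:10>9 E:11>0)
P2 drop S (Q beats it: B:8>1 C:10>2 E:11>8)
P1 drop E (B beats it: P:12>5 Q:7>5)
P1→{B,C} P2→{P,Q}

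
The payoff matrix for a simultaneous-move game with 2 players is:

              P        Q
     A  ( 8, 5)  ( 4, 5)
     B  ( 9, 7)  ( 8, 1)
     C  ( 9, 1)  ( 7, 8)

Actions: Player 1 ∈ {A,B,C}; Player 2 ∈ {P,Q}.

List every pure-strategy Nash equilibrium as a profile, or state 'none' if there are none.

PSNE = {(B,P)}

(A,P): not NE [P1→C gives 9>8]
(A,Q): not NE [P1→B gives 8>4]
(B,P): NE
(B,Q): not NE [P2→P gives 7>1]
(C,P): not NE [P2→Q gives 8>1]
(C,Q): not NE [P1→B gives 8>7]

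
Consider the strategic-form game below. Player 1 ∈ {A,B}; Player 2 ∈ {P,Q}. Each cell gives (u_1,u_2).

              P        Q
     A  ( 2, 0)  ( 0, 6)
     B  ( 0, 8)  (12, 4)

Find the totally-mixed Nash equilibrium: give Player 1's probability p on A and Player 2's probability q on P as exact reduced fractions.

(p,q) = (2/5, 6/7)

P1 indiff ⇒ q·2+(1-q)·0 = q·0+(1-q)·12 ⇒ q(2) = (1-q)(12) ⇒ q = 6/7
P2 indiff ⇒ p·0+(1-p)·8 = p·6+(1-p)·4 ⇒ p(-6) = (1-p)(-4) ⇒ p = 2/5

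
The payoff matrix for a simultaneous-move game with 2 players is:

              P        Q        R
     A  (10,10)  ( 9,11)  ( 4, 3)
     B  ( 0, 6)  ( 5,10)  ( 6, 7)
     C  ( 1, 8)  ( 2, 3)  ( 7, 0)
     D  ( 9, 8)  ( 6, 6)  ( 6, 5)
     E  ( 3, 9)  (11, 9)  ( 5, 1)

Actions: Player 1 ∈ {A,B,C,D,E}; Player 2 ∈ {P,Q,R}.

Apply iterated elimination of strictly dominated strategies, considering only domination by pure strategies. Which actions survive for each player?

IESDS → P1:{A,E} P2:{P,Q}

P2 drop R (Q beats it: A:11>3 B:10>7 C:3>0 D:6>5 E:9>1)
P1 drop B (A beats it: P:10>0 Q:9>5)
P1 drop C (A beats it: P:10>1 Q:9>2)
P1 drop D (A beats it: P:10>9 Q:9>6)
P1→{A,E} P2→{P,Q}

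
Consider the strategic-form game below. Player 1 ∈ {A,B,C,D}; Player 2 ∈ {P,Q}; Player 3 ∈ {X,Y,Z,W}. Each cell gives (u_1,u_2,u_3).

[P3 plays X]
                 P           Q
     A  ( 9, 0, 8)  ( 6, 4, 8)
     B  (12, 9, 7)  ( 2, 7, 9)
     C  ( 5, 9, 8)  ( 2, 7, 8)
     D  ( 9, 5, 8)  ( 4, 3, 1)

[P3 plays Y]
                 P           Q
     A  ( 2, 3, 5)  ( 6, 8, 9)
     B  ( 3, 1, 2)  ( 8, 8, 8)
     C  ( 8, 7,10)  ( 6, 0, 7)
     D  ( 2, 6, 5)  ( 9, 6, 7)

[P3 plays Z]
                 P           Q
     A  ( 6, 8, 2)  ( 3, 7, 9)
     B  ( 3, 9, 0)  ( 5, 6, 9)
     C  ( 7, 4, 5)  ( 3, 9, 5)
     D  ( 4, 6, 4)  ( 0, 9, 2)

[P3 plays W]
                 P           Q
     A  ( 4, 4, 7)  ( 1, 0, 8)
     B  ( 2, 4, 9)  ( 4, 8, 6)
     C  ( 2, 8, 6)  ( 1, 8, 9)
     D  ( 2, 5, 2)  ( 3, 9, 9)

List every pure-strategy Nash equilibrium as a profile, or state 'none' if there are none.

(A,P,X): not NE [P1→B gives 12>9; P2→Q gives 4>0]
(A,P,Y): not NE [P1→C gives 8>2; P2→Q gives 8>3; P3→X gives 8>5]
(A,P,Z): not NE [P1→C gives 7>6; P3→X gives 8>2]
(A,P,W): not NE [P3→X gives 8>7]
(A,Q,X): not NE [P3→Z gives 9>8]
(A,Q,Y): not NE [P1→D gives 9>6]
(A,Q,Z): not NE [P1→B gives 5>3; P2→P gives 8>7]
(A,Q,W): not NE [P1→B gives 4>1; P2→P gives 4>0; P3→Z gives 9>8]
(B,P,X): not NE [P3→W gives 9>7]
(B,P,Y): not NE [P1→C gives 8>3; P2→Q gives 8>1; P3→W gives 9>2]
(B,P,Z): not NE [P1→C gives 7>3; P3→W gives 9>0]
(B,P,W): not NE [P1→A gives 4>2; P2→Q gives 8>4]
(B,Q,X): not NE [P1→A gives 6>2; P2→P gives 9>7]
(B,Q,Y): not NE [P1→D gives 9>8; P3→Z gives 9>8]
(B,Q,Z): not NE [P2→P gives 9>6]
(B,Q,W): not NE [P3→Z gives 9>6]
(C,P,X): not NE [P1→B gives 12>5; P3→Y gives 10>8]
(C,P,Y): NE
(C,P,Z): not NE [P2→Q gives 9>4; P3→Y gives 10>5]
(C,P,W): not NE [P1→A gives 4>2; P3→Y gives 10>6]
(C,Q,X): not NE [P1→A gives 6>2; P2→P gives 9>7; P3→W gives 9>8]
(C,Q,Y): not NE [P1→D gives 9>6; P2→P gives 7>0; P3→W gives 9>7]
(C,Q,Z): not NE [P1→B gives 5>3; P3→W gives 9>5]
(C,Q,W): not NE [P1→B gives 4>1]
(D,P,X): not NE [P1→B gives 12>9]
(D,P,Y): not NE [P1→C gives 8>2; P3→X gives 8>5]
(D,P,Z): not NE [P1→C gives 7>4; P2→Q gives 9>6; P3→X gives 8>4]
(D,P,W): not NE [P1→A gives 4>2; P2→Q gives 9>5; P3→X gives 8>2]
(D,Q,X): not NE [P1→A gives 6>4; P2→P gives 5>3; P3→W gives 9>1]
(D,Q,Y): not NE [P3→W gives 9>7]
(D,Q,Z): not NE [P1→B gives 5>0; P3→W gives 9>2]
(D,Q,W): not NE [P1→B gives 4>3]

Nash profiles: (C,P,Y)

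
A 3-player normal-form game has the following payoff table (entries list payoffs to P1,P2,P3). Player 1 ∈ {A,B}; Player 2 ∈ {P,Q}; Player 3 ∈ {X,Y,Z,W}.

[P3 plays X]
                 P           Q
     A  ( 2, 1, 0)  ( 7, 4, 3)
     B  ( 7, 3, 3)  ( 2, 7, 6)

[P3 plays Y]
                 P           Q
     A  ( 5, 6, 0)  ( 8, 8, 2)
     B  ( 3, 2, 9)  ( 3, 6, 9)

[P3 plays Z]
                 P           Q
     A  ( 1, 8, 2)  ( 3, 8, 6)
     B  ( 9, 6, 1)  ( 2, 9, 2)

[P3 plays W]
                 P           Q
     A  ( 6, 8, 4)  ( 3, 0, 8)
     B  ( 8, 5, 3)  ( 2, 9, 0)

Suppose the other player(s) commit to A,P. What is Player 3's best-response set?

P3 best: {W}

u_3(X vs A,P) = 0
u_3(Y vs A,P) = 0
u_3(Z vs A,P) = 2
u_3(W vs A,P) = 4
max payoff 4 at {W}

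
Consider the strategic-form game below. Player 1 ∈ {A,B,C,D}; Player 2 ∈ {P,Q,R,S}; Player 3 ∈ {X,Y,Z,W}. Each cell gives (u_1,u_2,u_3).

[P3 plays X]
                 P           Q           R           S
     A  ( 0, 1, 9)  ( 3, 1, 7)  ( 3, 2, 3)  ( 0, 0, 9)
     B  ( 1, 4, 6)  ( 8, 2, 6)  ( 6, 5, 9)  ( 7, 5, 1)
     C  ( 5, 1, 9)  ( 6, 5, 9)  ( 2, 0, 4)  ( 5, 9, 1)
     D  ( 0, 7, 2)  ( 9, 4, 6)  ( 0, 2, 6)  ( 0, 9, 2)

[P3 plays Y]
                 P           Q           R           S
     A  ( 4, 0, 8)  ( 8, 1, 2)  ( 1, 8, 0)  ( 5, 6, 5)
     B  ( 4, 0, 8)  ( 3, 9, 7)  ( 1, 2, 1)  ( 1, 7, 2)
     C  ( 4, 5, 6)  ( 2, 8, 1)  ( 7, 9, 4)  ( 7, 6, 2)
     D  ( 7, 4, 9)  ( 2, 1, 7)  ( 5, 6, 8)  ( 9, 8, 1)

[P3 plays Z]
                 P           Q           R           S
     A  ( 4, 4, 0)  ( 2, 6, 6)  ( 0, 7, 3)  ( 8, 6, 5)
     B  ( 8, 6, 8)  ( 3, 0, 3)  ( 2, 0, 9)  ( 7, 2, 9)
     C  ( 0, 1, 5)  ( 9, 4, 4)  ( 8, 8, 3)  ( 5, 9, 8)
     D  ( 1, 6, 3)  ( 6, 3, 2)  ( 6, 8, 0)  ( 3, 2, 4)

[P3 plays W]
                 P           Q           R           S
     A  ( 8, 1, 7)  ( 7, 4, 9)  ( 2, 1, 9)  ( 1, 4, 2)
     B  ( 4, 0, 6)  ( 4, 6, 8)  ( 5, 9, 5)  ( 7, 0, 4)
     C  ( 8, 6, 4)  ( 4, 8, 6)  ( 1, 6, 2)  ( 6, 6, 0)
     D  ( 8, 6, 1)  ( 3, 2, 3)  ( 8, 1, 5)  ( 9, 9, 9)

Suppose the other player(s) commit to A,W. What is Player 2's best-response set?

argmax u_2 = {Q,S}

u_2(P vs A,W) = 1
u_2(Q vs A,W) = 4
u_2(R vs A,W) = 1
u_2(S vs A,W) = 4
max payoff 4 at {Q,S}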